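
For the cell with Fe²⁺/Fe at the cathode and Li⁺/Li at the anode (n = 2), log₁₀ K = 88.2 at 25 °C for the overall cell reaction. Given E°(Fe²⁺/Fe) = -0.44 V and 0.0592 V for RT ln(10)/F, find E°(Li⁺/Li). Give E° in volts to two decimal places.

E°cell = (0.0592/n)·log K = (0.0592/2)(88.2) = +2.611 V.
Since Fe²⁺/Fe is the cathode and Li⁺/Li the anode, E°cell = E°(Fe²⁺/Fe) − E°(Li⁺/Li).
So E°(Li⁺/Li) = E°(Fe²⁺/Fe) − E°cell = (-0.44) − (+2.611) = -3.05 V.

-3.05 V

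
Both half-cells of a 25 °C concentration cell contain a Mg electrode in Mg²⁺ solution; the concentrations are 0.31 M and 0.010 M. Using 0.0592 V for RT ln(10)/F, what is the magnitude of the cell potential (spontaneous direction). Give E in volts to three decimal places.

For a concentration cell E°cell = 0. The 0.31 M side is the cathode (reduction is favoured where [Mg²⁺] is higher).
With n = 2, E = −(0.0592/2) log([Mg²⁺]ₐₙ/[Mg²⁺]꜀ₐₜ) = −(0.0592/2) log(0.01/0.31) = −(0.0592/2)(-1.491) = +0.044 V.

+0.044 V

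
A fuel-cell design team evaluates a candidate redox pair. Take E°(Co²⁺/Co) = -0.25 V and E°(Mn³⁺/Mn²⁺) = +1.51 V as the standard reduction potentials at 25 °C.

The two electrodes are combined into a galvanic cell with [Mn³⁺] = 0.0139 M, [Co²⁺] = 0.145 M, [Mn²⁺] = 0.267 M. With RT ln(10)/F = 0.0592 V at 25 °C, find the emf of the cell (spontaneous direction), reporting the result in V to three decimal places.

Mn³⁺/Mn²⁺ is the cathode (higher E°), Co²⁺/Co the anode: E°cell = +1.51 − (-0.25) = +1.76 V, n = 2.
Overall: 2 Mn³⁺(aq) + Co(s) → 2 Mn²⁺(aq) + Co²⁺(aq)
Q = [Mn²⁺]^2·[Co²⁺] / ([Mn³⁺]^2); log Q = 1.728.
E = E° − (0.0592/n) log Q = +1.76 − (0.0592/2)(1.728) = +1.709 V.

+1.709 V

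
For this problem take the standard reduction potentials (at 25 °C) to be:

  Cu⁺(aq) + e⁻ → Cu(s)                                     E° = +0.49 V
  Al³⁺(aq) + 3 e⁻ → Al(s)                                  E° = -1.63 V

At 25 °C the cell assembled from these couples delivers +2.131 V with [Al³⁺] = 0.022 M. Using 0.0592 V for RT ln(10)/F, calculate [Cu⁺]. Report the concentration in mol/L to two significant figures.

Cu⁺/Cu is the cathode, Al³⁺/Al the anode: E°cell = +2.12 V, n = 3.
Overall reaction: 3 Cu⁺(aq) + Al(s) → 3 Cu(s) + Al³⁺(aq); Q = [Al³⁺]^1/[Cu⁺]^3.
From E = E° − (0.0592/n) log Q: log Q = (E° − E)·n/0.0592 = (+2.12 − (+2.131))·3/0.0592 = -0.5574.
So 3·log[Cu⁺] = 1·log(0.022) − log Q = -1.6576 − (-0.5574) = -1.1002; log[Cu⁺] = -1.1002 / 3 = -0.3667; [Cu⁺] = 10^(-0.3667) ≈ 0.43 M.

0.43 M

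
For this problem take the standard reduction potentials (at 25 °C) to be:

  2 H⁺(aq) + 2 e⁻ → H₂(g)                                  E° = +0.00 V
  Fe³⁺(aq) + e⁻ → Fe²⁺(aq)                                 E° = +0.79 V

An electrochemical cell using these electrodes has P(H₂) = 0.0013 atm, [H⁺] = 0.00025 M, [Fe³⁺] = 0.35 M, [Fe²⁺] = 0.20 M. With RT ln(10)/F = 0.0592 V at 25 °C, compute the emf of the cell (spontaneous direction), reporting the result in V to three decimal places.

+0.932 V

Fe³⁺/Fe²⁺ is the cathode (higher E°), H⁺/H₂ the anode: E°cell = +0.79 − (+0.00) = +0.79 V, n = 2.
Overall: 2 Fe³⁺(aq) + H₂(g) → 2 Fe²⁺(aq) + 2 H⁺(aq)
Q = [Fe²⁺]^2·[H⁺]^2 / ([Fe³⁺]^2·P(H₂)); log Q = -4.804.
E = E° − (0.0592/n) log Q = +0.79 − (0.0592/2)(-4.804) = +0.932 V.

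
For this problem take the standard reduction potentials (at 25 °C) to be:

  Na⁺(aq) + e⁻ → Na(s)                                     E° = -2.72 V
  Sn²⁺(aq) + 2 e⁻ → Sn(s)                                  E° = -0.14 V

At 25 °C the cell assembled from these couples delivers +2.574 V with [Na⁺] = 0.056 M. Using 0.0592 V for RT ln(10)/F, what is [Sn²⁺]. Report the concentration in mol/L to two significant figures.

0.0020 M

Sn²⁺/Sn is the cathode, Na⁺/Na the anode: E°cell = +2.58 V, n = 2.
Overall reaction: Sn²⁺(aq) + 2 Na(s) → Sn(s) + 2 Na⁺(aq); Q = [Na⁺]^2/[Sn²⁺]^1.
From E = E° − (0.0592/n) log Q: log Q = (E° − E)·n/0.0592 = (+2.58 − (+2.574))·2/0.0592 = 0.2027.
So 1·log[Sn²⁺] = 2·log(0.056) − log Q = -2.5036 − (0.2027) = -2.7063; [Sn²⁺] = 10^(-2.7063) ≈ 0.0020 M.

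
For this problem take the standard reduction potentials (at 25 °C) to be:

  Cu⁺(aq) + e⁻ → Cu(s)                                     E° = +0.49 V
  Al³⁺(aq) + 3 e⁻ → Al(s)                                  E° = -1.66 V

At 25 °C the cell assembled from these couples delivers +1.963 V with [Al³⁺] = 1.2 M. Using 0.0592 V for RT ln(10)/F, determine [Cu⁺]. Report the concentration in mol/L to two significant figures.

0.00074 M

Cu⁺/Cu is the cathode, Al³⁺/Al the anode: E°cell = +2.15 V, n = 3.
Overall reaction: 3 Cu⁺(aq) + Al(s) → 3 Cu(s) + Al³⁺(aq); Q = [Al³⁺]^1/[Cu⁺]^3.
From E = E° − (0.0592/n) log Q: log Q = (E° − E)·n/0.0592 = (+2.15 − (+1.963))·3/0.0592 = 9.4764.
So 3·log[Cu⁺] = 1·log(1.2) − log Q = 0.0792 − (9.4764) = -9.3972; log[Cu⁺] = -9.3972 / 3 = -3.1324; [Cu⁺] = 10^(-3.1324) ≈ 0.00074 M.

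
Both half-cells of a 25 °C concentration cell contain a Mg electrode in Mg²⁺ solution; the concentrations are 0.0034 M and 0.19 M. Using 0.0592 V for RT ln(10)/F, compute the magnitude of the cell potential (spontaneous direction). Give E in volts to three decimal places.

+0.052 V

For a concentration cell E°cell = 0. The 0.19 M side is the cathode (reduction is favoured where [Mg²⁺] is higher).
With n = 2, E = −(0.0592/2) log([Mg²⁺]ₐₙ/[Mg²⁺]꜀ₐₜ) = −(0.0592/2) log(0.0034/0.19) = −(0.0592/2)(-1.747) = +0.052 V.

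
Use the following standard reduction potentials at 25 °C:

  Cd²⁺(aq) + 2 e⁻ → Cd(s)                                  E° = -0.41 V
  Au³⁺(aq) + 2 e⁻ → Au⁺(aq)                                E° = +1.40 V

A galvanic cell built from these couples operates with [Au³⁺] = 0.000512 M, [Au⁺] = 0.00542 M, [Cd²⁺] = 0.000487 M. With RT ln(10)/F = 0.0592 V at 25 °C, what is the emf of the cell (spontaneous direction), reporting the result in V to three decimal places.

+1.878 V

Au³⁺/Au⁺ is the cathode (higher E°), Cd²⁺/Cd the anode: E°cell = +1.40 − (-0.41) = +1.81 V, n = 2.
Overall: Au³⁺(aq) + Cd(s) → Au⁺(aq) + Cd²⁺(aq)
Q = [Au⁺]·[Cd²⁺] / ([Au³⁺]); log Q = -2.288.
E = E° − (0.0592/n) log Q = +1.81 − (0.0592/2)(-2.288) = +1.878 V.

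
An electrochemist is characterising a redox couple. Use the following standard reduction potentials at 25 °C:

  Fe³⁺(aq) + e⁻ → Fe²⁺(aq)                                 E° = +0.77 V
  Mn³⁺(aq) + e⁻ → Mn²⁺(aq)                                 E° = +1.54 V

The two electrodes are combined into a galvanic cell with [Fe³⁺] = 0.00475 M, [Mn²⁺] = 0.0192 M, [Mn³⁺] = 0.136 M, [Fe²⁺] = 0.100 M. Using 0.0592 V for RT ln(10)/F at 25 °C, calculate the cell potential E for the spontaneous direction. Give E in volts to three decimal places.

+0.899 V

Mn³⁺/Mn²⁺ is the cathode (higher E°), Fe³⁺/Fe²⁺ the anode: E°cell = +1.54 − (+0.77) = +0.77 V, n = 1.
Overall: Mn³⁺(aq) + Fe²⁺(aq) → Mn²⁺(aq) + Fe³⁺(aq)
Q = [Mn²⁺]·[Fe³⁺] / ([Mn³⁺]·[Fe²⁺]); log Q = -2.174.
E = E° − (0.0592/n) log Q = +0.77 − (0.0592/1)(-2.174) = +0.899 V.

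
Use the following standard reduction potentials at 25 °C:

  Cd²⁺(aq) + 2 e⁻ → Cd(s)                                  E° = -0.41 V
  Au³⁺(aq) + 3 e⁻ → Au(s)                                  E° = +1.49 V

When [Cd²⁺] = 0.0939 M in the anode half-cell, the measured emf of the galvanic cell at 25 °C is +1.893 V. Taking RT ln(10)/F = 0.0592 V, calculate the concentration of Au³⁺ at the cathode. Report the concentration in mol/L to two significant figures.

0.013 M

Au³⁺/Au is the cathode, Cd²⁺/Cd the anode: E°cell = +1.90 V, n = 6.
Overall reaction: 2 Au³⁺(aq) + 3 Cd(s) → 2 Au(s) + 3 Cd²⁺(aq); Q = [Cd²⁺]^3/[Au³⁺]^2.
From E = E° − (0.0592/n) log Q: log Q = (E° − E)·n/0.0592 = (+1.90 − (+1.893))·6/0.0592 = 0.7095.
So 2·log[Au³⁺] = 3·log(0.0939) − log Q = -3.0820 − (0.7095) = -3.7915; log[Au³⁺] = -3.7915 / 2 = -1.8958; [Au³⁺] = 10^(-1.8958) ≈ 0.013 M.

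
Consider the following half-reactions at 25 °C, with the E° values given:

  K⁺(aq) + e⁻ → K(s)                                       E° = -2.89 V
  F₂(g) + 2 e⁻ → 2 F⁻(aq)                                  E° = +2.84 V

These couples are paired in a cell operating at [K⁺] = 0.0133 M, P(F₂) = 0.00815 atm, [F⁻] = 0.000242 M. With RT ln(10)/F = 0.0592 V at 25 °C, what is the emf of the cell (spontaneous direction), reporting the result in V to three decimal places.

F₂/F⁻ is the cathode (higher E°), K⁺/K the anode: E°cell = +2.84 − (-2.89) = +5.73 V, n = 2.
Overall: F₂(g) + 2 K(s) → 2 F⁻(aq) + 2 K⁺(aq)
Q = [F⁻]^2·[K⁺]^2 / (P(F₂)); log Q = -8.896.
E = E° − (0.0592/n) log Q = +5.73 − (0.0592/2)(-8.896) = +5.993 V.

+5.993 V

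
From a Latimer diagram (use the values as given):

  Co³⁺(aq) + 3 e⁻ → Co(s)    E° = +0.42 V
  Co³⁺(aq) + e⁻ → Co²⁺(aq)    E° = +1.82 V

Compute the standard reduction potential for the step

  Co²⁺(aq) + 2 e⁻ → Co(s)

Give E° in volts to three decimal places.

Sequential free energies add, so n₃E°₃ = n₁E°₁ + n₂E°₂.
With n₃ = 3, and the known step contributing 1×(+1.82) V, the unknown satisfies 2·E° = 3×(+0.42) − 1×(+1.82) = -0.560.
E° = -0.560 / 2 = -0.280 V.

-0.280 V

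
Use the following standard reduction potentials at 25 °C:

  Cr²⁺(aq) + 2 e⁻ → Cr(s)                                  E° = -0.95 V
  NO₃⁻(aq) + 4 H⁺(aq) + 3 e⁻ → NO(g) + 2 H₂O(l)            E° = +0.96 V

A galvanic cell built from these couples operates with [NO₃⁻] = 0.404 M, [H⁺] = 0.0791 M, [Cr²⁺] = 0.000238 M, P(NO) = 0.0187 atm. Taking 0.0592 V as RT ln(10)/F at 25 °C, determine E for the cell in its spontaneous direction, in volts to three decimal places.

+1.957 V

NO₃⁻/NO is the cathode (higher E°), Cr²⁺/Cr the anode: E°cell = +0.96 − (-0.95) = +1.91 V, n = 6.
Overall: 2 NO₃⁻(aq) + 8 H⁺(aq) + 3 Cr(s) → 2 NO(g) + 4 H₂O(l) + 3 Cr²⁺(aq)
Q = P(NO)^2·[Cr²⁺]^3 / ([NO₃⁻]^2·[H⁺]^8); log Q = -4.725.
E = E° − (0.0592/n) log Q = +1.91 − (0.0592/6)(-4.725) = +1.957 V.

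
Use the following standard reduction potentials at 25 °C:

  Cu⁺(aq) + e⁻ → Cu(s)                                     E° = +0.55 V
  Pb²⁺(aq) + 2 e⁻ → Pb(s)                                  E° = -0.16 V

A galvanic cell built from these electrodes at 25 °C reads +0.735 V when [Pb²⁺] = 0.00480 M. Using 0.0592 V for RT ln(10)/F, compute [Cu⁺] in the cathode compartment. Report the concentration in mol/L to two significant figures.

Cu⁺/Cu is the cathode, Pb²⁺/Pb the anode: E°cell = +0.71 V, n = 2.
Overall reaction: 2 Cu⁺(aq) + Pb(s) → 2 Cu(s) + Pb²⁺(aq); Q = [Pb²⁺]^1/[Cu⁺]^2.
From E = E° − (0.0592/n) log Q: log Q = (E° − E)·n/0.0592 = (+0.71 − (+0.735))·2/0.0592 = -0.8446.
So 2·log[Cu⁺] = 1·log(0.0048) − log Q = -2.3188 − (-0.8446) = -1.4742; log[Cu⁺] = -1.4742 / 2 = -0.7371; [Cu⁺] = 10^(-0.7371) ≈ 0.18 M.

0.18 M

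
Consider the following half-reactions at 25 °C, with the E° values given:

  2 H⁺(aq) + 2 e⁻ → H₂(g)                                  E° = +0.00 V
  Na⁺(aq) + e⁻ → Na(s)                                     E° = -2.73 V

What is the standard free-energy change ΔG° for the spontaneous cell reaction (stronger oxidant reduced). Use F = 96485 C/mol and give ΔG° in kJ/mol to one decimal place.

H⁺/H₂ (E° = +0.00 V) is the cathode; Na⁺/Na (E° = -2.73 V) is the anode, so E°cell = +2.73 V.
Balancing electrons gives n = 2 (lcm of 2 and 1).
ΔG° = −nFE° = −(2)(96485)(+2.73) = -526,808 J = -526.8 kJ/mol.

-526.8 kJ/mol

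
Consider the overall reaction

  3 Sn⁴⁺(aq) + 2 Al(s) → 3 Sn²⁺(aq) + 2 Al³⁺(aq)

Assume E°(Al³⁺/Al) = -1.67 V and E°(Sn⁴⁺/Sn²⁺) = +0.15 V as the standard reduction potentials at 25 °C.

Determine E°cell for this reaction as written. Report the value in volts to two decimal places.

+1.82 V

The Sn⁴⁺/Sn²⁺ couple has the higher reduction potential, so it is the cathode; Al³⁺/Al is oxidised at the anode.
E°cell = E°(cathode) − E°(anode) = (+0.15) − (-1.67) = +1.82 V.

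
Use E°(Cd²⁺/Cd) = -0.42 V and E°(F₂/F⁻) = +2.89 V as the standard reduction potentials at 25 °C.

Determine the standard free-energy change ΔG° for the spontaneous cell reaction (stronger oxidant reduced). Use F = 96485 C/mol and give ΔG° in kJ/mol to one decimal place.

F₂/F⁻ (E° = +2.89 V) is the cathode; Cd²⁺/Cd (E° = -0.42 V) is the anode, so E°cell = +3.31 V.
Balancing electrons gives n = 2 (lcm of 2 and 2).
ΔG° = −nFE° = −(2)(96485)(+3.31) = -638,731 J = -638.7 kJ/mol.

-638.7 kJ/mol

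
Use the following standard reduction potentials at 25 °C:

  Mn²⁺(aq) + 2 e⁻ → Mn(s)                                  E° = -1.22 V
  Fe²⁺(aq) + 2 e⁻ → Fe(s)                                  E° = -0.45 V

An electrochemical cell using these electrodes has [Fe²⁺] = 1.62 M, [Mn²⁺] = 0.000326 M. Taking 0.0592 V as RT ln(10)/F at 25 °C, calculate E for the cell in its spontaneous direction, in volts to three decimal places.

+0.879 V

Fe²⁺/Fe is the cathode (higher E°), Mn²⁺/Mn the anode: E°cell = -0.45 − (-1.22) = +0.77 V, n = 2.
Overall: Fe²⁺(aq) + Mn(s) → Fe(s) + Mn²⁺(aq)
Q = [Mn²⁺] / ([Fe²⁺]); log Q = -3.696.
E = E° − (0.0592/n) log Q = +0.77 − (0.0592/2)(-3.696) = +0.879 V.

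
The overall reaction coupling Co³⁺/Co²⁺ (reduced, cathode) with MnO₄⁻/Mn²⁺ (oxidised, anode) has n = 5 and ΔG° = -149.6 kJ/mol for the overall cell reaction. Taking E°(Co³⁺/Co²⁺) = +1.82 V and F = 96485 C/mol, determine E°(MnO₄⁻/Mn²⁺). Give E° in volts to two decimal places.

E°cell = −ΔG°/(nF) = −(-149.6×10³)/((5)(96485)) = +0.310 V.
Since Co³⁺/Co²⁺ is the cathode and MnO₄⁻/Mn²⁺ the anode, E°cell = E°(Co³⁺/Co²⁺) − E°(MnO₄⁻/Mn²⁺).
So E°(MnO₄⁻/Mn²⁺) = E°(Co³⁺/Co²⁺) − E°cell = (+1.82) − (+0.310) = +1.51 V.

+1.51 V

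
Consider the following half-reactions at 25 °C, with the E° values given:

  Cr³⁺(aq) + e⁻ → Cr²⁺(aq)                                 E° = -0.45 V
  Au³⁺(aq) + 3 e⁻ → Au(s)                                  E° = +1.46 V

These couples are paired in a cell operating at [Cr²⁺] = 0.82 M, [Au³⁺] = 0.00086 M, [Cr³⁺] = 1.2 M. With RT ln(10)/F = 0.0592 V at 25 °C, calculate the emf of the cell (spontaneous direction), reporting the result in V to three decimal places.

Au³⁺/Au is the cathode (higher E°), Cr³⁺/Cr²⁺ the anode: E°cell = +1.46 − (-0.45) = +1.91 V, n = 3.
Overall: Au³⁺(aq) + 3 Cr²⁺(aq) → Au(s) + 3 Cr³⁺(aq)
Q = [Cr³⁺]^3 / ([Au³⁺]·[Cr²⁺]^3); log Q = 3.562.
E = E° − (0.0592/n) log Q = +1.91 − (0.0592/3)(3.562) = +1.840 V.

+1.840 V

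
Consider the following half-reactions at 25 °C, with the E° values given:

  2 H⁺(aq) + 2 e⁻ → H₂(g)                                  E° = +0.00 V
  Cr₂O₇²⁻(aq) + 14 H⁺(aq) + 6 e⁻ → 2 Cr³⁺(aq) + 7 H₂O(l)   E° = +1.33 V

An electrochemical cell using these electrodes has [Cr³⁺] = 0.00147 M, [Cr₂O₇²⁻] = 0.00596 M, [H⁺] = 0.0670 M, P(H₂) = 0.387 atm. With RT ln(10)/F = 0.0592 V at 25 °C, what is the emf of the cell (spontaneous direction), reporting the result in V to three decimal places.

Cr₂O₇²⁻/Cr³⁺ is the cathode (higher E°), H⁺/H₂ the anode: E°cell = +1.33 − (+0.00) = +1.33 V, n = 6.
Overall: Cr₂O₇²⁻(aq) + 8 H⁺(aq) + 3 H₂(g) → 2 Cr³⁺(aq) + 7 H₂O(l)
Q = [Cr³⁺]^2 / ([Cr₂O₇²⁻]·[H⁺]^8·P(H₂)^3); log Q = 7.188.
E = E° − (0.0592/n) log Q = +1.33 − (0.0592/6)(7.188) = +1.259 V.

+1.259 V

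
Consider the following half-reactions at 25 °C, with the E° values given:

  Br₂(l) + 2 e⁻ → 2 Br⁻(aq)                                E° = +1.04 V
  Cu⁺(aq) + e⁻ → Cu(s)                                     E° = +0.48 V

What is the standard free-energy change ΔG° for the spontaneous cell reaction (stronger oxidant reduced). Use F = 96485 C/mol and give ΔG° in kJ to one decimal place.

-108.1 kJ

Br₂/Br⁻ (E° = +1.04 V) is the cathode; Cu⁺/Cu (E° = +0.48 V) is the anode, so E°cell = +0.56 V.
Balancing electrons gives n = 2 (lcm of 2 and 1).
ΔG° = −nFE° = −(2)(96485)(+0.56) = -108,063 J = -108.1 kJ.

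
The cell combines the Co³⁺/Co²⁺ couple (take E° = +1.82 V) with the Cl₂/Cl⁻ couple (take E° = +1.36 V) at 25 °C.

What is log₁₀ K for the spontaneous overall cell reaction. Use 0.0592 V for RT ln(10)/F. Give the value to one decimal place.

15.5

Cathode: Co³⁺/Co²⁺; anode: Cl₂/Cl⁻. E°cell = +0.46 V, n = 2.
log K = nE°cell / 0.0592 = (2)(+0.46) / 0.0592 = 15.5.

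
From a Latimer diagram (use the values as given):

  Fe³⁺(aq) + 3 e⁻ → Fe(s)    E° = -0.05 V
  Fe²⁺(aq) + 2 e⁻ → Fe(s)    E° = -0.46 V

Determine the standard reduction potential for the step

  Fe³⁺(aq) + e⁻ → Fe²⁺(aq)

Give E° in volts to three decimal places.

+0.770 V

Sequential free energies add, so n₃E°₃ = n₁E°₁ + n₂E°₂.
With n₃ = 3, and the known step contributing 2×(-0.46) V, the unknown satisfies 1·E° = 3×(-0.05) − 2×(-0.46) = +0.770.
E° = +0.770 / 1 = +0.770 V.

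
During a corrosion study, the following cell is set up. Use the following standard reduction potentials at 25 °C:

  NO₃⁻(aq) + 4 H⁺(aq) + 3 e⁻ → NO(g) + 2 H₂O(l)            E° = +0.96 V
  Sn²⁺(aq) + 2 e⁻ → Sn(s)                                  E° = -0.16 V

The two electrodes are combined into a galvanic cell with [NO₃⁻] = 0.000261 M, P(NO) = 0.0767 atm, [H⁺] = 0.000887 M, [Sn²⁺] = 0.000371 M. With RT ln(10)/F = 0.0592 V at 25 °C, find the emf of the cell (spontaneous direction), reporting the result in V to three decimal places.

NO₃⁻/NO is the cathode (higher E°), Sn²⁺/Sn the anode: E°cell = +0.96 − (-0.16) = +1.12 V, n = 6.
Overall: 2 NO₃⁻(aq) + 8 H⁺(aq) + 3 Sn(s) → 2 NO(g) + 4 H₂O(l) + 3 Sn²⁺(aq)
Q = P(NO)^2·[Sn²⁺]^3 / ([NO₃⁻]^2·[H⁺]^8); log Q = 19.061.
E = E° − (0.0592/n) log Q = +1.12 − (0.0592/6)(19.061) = +0.932 V.

+0.932 V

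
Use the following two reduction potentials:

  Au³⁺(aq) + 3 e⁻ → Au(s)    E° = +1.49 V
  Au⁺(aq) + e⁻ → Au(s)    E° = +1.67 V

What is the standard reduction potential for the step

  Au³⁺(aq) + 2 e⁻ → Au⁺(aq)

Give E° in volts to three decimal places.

+1.400 V

Sequential free energies add, so n₃E°₃ = n₁E°₁ + n₂E°₂.
With n₃ = 3, and the known step contributing 1×(+1.67) V, the unknown satisfies 2·E° = 3×(+1.49) − 1×(+1.67) = +2.800.
E° = +2.800 / 2 = +1.400 V.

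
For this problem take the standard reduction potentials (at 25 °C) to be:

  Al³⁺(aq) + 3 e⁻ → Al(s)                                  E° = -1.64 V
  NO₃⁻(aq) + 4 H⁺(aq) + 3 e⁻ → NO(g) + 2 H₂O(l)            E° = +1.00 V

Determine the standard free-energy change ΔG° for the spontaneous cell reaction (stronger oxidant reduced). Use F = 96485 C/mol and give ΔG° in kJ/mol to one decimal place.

-764.2 kJ/mol

NO₃⁻/NO (E° = +1.00 V) is the cathode; Al³⁺/Al (E° = -1.64 V) is the anode, so E°cell = +2.64 V.
Balancing electrons gives n = 3 (lcm of 3 and 3).
ΔG° = −nFE° = −(3)(96485)(+2.64) = -764,161 J = -764.2 kJ/mol.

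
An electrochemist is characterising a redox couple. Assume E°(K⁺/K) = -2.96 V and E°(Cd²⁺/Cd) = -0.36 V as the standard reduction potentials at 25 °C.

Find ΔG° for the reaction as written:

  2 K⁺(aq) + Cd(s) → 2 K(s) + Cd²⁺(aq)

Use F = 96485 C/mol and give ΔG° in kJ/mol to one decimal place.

+501.7 kJ/mol

As written, K⁺/K is reduced (cathode) and Cd²⁺/Cd is oxidised (anode), so E°cell = (-2.96) − (-0.36) = -2.60 V.
Balancing electrons gives n = 2.
ΔG° = −nFE° = −(2)(96485)(-2.60) = 501,722 J = +501.7 kJ/mol.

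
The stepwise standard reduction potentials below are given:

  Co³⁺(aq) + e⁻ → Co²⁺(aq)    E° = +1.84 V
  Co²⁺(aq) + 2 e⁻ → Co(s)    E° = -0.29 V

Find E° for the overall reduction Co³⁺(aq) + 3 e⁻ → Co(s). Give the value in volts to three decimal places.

+0.420 V

Standard free energies of sequential steps add: ΔG°₃ = ΔG°₁ + ΔG°₂, so n₃E°₃ = n₁E°₁ + n₂E°₂.
E°₃ = (1×+1.84 + 2×-0.29) / 3 = (+1.260) / 3 = +0.420 V.
E° values themselves are not directly additive — weighting by electron count is essential.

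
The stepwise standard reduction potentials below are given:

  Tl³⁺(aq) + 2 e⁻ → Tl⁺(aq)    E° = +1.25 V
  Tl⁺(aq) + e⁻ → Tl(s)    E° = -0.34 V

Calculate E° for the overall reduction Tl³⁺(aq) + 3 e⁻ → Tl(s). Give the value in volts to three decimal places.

Since ΔG° = −nFE° is additive over sequential reductions, n₃E°₃ = n₁E°₁ + n₂E°₂.
E°₃ = (2×+1.25 + 1×-0.34) / 3 = (+2.160) / 3 = +0.720 V.

+0.720 V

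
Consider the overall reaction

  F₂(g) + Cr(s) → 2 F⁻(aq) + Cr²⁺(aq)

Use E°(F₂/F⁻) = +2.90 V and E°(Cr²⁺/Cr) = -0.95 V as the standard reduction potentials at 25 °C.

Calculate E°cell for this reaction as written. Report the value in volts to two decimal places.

+3.85 V

The F₂/F⁻ couple has the higher reduction potential, so it is the cathode; Cr²⁺/Cr is oxidised at the anode.
E°cell = E°(cathode) − E°(anode) = (+2.90) − (-0.95) = +3.85 V.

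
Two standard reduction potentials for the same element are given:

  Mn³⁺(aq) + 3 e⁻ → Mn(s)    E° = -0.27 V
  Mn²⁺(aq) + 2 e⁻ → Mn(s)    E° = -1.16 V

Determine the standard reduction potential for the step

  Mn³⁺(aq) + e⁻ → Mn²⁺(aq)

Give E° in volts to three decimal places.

Sequential free energies add, so n₃E°₃ = n₁E°₁ + n₂E°₂.
With n₃ = 3, and the known step contributing 2×(-1.16) V, the unknown satisfies 1·E° = 3×(-0.27) − 2×(-1.16) = +1.510.
E° = +1.510 / 1 = +1.510 V.

+1.510 V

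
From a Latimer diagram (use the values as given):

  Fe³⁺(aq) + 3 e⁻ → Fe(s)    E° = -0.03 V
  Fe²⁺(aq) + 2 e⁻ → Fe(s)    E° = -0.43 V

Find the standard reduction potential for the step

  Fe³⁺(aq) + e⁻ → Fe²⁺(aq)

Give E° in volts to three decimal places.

+0.770 V

Sequential free energies add, so n₃E°₃ = n₁E°₁ + n₂E°₂.
With n₃ = 3, and the known step contributing 2×(-0.43) V, the unknown satisfies 1·E° = 3×(-0.03) − 2×(-0.43) = +0.770.
E° = +0.770 / 1 = +0.770 V.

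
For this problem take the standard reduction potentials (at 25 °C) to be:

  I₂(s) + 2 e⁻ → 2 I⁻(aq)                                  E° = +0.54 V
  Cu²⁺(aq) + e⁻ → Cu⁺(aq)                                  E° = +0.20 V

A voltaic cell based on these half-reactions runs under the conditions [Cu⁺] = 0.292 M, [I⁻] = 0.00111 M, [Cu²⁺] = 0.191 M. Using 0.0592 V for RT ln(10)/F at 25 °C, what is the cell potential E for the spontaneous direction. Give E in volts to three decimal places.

+0.526 V

I₂/I⁻ is the cathode (higher E°), Cu²⁺/Cu⁺ the anode: E°cell = +0.54 − (+0.20) = +0.34 V, n = 2.
Overall: I₂(s) + 2 Cu⁺(aq) → 2 I⁻(aq) + 2 Cu²⁺(aq)
Q = [I⁻]^2·[Cu²⁺]^2 / ([Cu⁺]^2); log Q = -6.278.
E = E° − (0.0592/n) log Q = +0.34 − (0.0592/2)(-6.278) = +0.526 V.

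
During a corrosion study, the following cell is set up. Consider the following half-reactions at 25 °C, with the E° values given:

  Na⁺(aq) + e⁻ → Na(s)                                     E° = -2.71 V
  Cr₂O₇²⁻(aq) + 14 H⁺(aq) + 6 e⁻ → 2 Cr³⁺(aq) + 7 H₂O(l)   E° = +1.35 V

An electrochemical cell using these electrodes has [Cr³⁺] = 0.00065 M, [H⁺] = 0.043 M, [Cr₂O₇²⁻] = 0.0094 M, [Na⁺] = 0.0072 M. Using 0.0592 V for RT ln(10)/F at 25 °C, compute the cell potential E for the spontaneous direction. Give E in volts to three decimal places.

+4.041 V

Cr₂O₇²⁻/Cr³⁺ is the cathode (higher E°), Na⁺/Na the anode: E°cell = +1.35 − (-2.71) = +4.06 V, n = 6.
Overall: Cr₂O₇²⁻(aq) + 14 H⁺(aq) + 6 Na(s) → 2 Cr³⁺(aq) + 7 H₂O(l) + 6 Na⁺(aq)
Q = [Cr³⁺]^2·[Na⁺]^6 / ([Cr₂O₇²⁻]·[H⁺]^14); log Q = 1.928.
E = E° − (0.0592/n) log Q = +4.06 − (0.0592/6)(1.928) = +4.041 V.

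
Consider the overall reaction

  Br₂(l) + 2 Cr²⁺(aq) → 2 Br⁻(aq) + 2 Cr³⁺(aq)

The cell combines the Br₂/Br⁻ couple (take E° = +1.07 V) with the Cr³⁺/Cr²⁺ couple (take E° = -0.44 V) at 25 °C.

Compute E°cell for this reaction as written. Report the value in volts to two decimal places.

+1.51 V

The Br₂/Br⁻ couple has the higher reduction potential, so it is the cathode; Cr³⁺/Cr²⁺ is oxidised at the anode.
E°cell = E°(cathode) − E°(anode) = (+1.07) − (-0.44) = +1.51 V.
Since E°cell > 0, the reaction is spontaneous under standard conditions.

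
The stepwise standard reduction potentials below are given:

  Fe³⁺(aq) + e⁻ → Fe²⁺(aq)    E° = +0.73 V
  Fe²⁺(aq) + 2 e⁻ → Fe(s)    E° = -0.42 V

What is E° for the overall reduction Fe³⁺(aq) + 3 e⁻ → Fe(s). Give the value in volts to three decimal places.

Since ΔG° = −nFE° is additive over sequential reductions, n₃E°₃ = n₁E°₁ + n₂E°₂.
E°₃ = (1×+0.73 + 2×-0.42) / 3 = (-0.110) / 3 = -0.037 V.
E° values themselves are not directly additive — weighting by electron count is essential.

-0.037 V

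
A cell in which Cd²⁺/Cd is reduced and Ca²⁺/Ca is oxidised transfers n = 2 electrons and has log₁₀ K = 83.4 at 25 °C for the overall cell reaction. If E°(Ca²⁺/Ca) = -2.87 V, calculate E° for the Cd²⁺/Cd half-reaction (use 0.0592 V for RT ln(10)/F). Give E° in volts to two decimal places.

-0.40 V

E°cell = (0.0592/n)·log K = (0.0592/2)(83.4) = +2.469 V.
Since Cd²⁺/Cd is the cathode and Ca²⁺/Ca the anode, E°cell = E°(Cd²⁺/Cd) − E°(Ca²⁺/Ca).
So E°(Cd²⁺/Cd) = E°cell + E°(Ca²⁺/Ca) = +2.469 + (-2.87) = -0.40 V.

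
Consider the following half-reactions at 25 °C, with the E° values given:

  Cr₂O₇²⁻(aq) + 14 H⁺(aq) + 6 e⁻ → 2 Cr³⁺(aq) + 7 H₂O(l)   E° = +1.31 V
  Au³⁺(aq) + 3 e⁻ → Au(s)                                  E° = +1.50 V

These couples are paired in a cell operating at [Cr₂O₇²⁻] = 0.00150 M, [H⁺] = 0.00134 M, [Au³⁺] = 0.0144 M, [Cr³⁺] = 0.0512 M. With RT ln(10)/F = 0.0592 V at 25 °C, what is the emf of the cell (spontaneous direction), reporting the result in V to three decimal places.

+0.553 V

Au³⁺/Au is the cathode (higher E°), Cr₂O₇²⁻/Cr³⁺ the anode: E°cell = +1.50 − (+1.31) = +0.19 V, n = 6.
Overall: 2 Au³⁺(aq) + 2 Cr³⁺(aq) + 7 H₂O(l) → 2 Au(s) + Cr₂O₇²⁻(aq) + 14 H⁺(aq)
Q = [Cr₂O₇²⁻]·[H⁺]^14 / ([Au³⁺]^2·[Cr³⁺]^2); log Q = -36.780.
E = E° − (0.0592/n) log Q = +0.19 − (0.0592/6)(-36.780) = +0.553 V.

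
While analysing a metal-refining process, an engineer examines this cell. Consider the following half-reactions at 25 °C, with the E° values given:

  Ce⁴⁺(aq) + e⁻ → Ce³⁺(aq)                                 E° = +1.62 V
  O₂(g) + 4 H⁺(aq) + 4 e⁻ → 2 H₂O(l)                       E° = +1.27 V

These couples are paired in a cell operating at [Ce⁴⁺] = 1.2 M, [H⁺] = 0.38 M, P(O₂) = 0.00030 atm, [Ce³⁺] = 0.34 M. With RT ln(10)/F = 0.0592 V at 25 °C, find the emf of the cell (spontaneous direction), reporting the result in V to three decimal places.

Ce⁴⁺/Ce³⁺ is the cathode (higher E°), O₂/H₂O the anode: E°cell = +1.62 − (+1.27) = +0.35 V, n = 4.
Overall: 4 Ce⁴⁺(aq) + 2 H₂O(l) → 4 Ce³⁺(aq) + O₂(g) + 4 H⁺(aq)
Q = [Ce³⁺]^4·P(O₂)·[H⁺]^4 / ([Ce⁴⁺]^4); log Q = -7.395.
E = E° − (0.0592/n) log Q = +0.35 − (0.0592/4)(-7.395) = +0.459 V.

+0.459 V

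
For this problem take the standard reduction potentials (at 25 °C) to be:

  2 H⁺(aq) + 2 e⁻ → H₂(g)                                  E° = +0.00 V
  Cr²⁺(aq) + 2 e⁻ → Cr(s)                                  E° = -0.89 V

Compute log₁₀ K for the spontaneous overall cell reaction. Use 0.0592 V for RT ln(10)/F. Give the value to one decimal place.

Cathode: H⁺/H₂; anode: Cr²⁺/Cr. E°cell = +0.89 V, n = 2.
log K = nE°cell / 0.0592 = (2)(+0.89) / 0.0592 = 30.1.

30.1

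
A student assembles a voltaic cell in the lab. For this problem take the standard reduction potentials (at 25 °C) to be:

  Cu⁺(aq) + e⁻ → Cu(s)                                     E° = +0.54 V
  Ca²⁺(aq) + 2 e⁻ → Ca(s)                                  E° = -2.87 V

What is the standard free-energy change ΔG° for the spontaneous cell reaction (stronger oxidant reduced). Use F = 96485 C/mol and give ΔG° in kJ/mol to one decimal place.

-658.0 kJ/mol

Cu⁺/Cu (E° = +0.54 V) is the cathode; Ca²⁺/Ca (E° = -2.87 V) is the anode, so E°cell = +3.41 V.
Balancing electrons gives n = 2 (lcm of 1 and 2).
ΔG° = −nFE° = −(2)(96485)(+3.41) = -658,028 J = -658.0 kJ/mol.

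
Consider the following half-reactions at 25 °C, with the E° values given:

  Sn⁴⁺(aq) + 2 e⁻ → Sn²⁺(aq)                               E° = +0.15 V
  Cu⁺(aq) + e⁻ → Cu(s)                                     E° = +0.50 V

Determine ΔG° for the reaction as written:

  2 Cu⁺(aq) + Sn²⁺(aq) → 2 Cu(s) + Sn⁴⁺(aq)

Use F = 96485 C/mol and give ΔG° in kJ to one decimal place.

As written, Cu⁺/Cu is reduced (cathode) and Sn⁴⁺/Sn²⁺ is oxidised (anode), so E°cell = (+0.50) − (+0.15) = +0.35 V.
Balancing electrons gives n = 2.
ΔG° = −nFE° = −(2)(96485)(+0.35) = -67,540 J = -67.5 kJ.

-67.5 kJ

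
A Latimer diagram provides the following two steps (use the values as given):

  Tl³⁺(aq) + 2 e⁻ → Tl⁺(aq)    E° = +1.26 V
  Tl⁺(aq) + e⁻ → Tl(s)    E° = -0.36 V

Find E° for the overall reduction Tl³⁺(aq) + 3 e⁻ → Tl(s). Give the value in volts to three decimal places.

Since ΔG° = −nFE° is additive over sequential reductions, n₃E°₃ = n₁E°₁ + n₂E°₂.
E°₃ = (2×+1.26 + 1×-0.36) / 3 = (+2.160) / 3 = +0.720 V.

+0.720 V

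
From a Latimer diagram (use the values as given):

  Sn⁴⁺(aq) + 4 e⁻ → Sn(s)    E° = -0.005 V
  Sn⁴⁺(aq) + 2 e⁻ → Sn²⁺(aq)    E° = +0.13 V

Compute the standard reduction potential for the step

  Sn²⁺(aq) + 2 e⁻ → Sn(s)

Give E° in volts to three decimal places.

Sequential free energies add, so n₃E°₃ = n₁E°₁ + n₂E°₂.
With n₃ = 4, and the known step contributing 2×(+0.13) V, the unknown satisfies 2·E° = 4×(-0.005) − 2×(+0.13) = -0.280.
E° = -0.280 / 2 = -0.140 V.

-0.140 V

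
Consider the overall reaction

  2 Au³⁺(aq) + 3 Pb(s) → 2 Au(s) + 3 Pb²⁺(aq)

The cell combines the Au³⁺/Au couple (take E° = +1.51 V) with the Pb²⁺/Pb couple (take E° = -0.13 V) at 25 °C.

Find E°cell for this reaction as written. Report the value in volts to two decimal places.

The Au³⁺/Au couple has the higher reduction potential, so it is the cathode; Pb²⁺/Pb is oxidised at the anode.
E°cell = E°(cathode) − E°(anode) = (+1.51) − (-0.13) = +1.64 V.

+1.64 V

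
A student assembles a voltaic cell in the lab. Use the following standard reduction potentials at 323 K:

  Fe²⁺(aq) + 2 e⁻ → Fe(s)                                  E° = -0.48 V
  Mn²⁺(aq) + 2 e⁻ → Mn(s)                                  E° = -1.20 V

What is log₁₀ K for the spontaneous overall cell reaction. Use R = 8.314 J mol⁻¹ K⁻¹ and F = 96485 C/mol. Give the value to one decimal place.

Cathode: Fe²⁺/Fe; anode: Mn²⁺/Mn. E°cell = (-0.48) − (-1.20) = +0.72 V, with n = 2.
ΔG° = −nFE° = −RT ln K, so ln K = nFE°/(RT) = (2)(96485)(+0.72) / ((8.314)(323)) = 51.738.
log₁₀ K = 51.738 / ln 10 = 22.5.

22.5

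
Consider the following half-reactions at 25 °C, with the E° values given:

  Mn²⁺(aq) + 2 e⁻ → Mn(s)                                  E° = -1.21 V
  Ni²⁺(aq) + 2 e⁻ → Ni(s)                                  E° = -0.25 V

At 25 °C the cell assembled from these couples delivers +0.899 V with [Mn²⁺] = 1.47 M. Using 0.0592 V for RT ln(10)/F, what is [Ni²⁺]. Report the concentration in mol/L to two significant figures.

0.013 M

Ni²⁺/Ni is the cathode, Mn²⁺/Mn the anode: E°cell = +0.96 V, n = 2.
Overall reaction: Ni²⁺(aq) + Mn(s) → Ni(s) + Mn²⁺(aq); Q = [Mn²⁺]^1/[Ni²⁺]^1.
From E = E° − (0.0592/n) log Q: log Q = (E° − E)·n/0.0592 = (+0.96 − (+0.899))·2/0.0592 = 2.0608.
So 1·log[Ni²⁺] = 1·log(1.47) − log Q = 0.1673 − (2.0608) = -1.8935; [Ni²⁺] = 10^(-1.8935) ≈ 0.013 M.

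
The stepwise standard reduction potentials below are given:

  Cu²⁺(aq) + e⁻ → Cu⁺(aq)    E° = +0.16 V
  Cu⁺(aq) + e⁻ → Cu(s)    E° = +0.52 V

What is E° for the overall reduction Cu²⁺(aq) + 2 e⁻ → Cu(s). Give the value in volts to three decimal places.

Adding the free-energy changes (−nFE°) of the two steps gives −n₃FE°₃ = −n₁FE°₁ − n₂FE°₂.
E°₃ = (1×+0.16 + 1×+0.52) / 2 = (+0.680) / 2 = +0.340 V.

+0.340 V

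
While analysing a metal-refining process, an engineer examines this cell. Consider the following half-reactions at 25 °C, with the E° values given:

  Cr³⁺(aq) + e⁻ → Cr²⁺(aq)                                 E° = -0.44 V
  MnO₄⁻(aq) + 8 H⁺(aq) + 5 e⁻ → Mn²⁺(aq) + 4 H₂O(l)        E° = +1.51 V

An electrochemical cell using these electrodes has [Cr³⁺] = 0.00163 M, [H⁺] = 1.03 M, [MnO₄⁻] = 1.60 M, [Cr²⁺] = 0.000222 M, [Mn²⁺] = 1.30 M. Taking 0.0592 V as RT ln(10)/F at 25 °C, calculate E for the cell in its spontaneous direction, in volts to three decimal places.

+1.901 V

MnO₄⁻/Mn²⁺ is the cathode (higher E°), Cr³⁺/Cr²⁺ the anode: E°cell = +1.51 − (-0.44) = +1.95 V, n = 5.
Overall: MnO₄⁻(aq) + 8 H⁺(aq) + 5 Cr²⁺(aq) → Mn²⁺(aq) + 4 H₂O(l) + 5 Cr³⁺(aq)
Q = [Mn²⁺]·[Cr³⁺]^5 / ([MnO₄⁻]·[H⁺]^8·[Cr²⁺]^5); log Q = 4.136.
E = E° − (0.0592/n) log Q = +1.95 − (0.0592/5)(4.136) = +1.901 V.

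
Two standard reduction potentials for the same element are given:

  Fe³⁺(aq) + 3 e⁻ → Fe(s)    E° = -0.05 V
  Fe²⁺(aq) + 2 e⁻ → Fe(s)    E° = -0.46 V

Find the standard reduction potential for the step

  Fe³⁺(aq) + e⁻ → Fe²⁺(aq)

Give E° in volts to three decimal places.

Sequential free energies add, so n₃E°₃ = n₁E°₁ + n₂E°₂.
With n₃ = 3, and the known step contributing 2×(-0.46) V, the unknown satisfies 1·E° = 3×(-0.05) − 2×(-0.46) = +0.770.
E° = +0.770 / 1 = +0.770 V.

+0.770 V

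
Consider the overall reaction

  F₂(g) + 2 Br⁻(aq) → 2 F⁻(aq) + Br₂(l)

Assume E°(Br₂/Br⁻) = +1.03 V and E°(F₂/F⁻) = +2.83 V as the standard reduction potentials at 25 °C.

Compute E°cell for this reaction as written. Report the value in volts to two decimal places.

+1.80 V

The F₂/F⁻ couple has the higher reduction potential, so it is the cathode; Br₂/Br⁻ is oxidised at the anode.
E°cell = E°(cathode) − E°(anode) = (+2.83) − (+1.03) = +1.80 V.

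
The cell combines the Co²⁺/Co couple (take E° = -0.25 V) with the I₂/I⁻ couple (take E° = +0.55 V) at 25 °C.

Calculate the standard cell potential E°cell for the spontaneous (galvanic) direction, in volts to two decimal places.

+0.80 V

The I₂/I⁻ couple has the higher reduction potential, so it is the cathode; Co²⁺/Co is oxidised at the anode.
E°cell = E°(cathode) − E°(anode) = (+0.55) − (-0.25) = +0.80 V.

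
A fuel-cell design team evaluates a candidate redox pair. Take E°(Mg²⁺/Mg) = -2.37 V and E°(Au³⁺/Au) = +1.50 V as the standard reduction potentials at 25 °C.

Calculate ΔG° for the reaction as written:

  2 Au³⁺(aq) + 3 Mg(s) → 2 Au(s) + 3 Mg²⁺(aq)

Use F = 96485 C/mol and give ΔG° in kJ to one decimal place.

As written, Au³⁺/Au is reduced (cathode) and Mg²⁺/Mg is oxidised (anode), so E°cell = (+1.50) − (-2.37) = +3.87 V.
Balancing electrons gives n = 6.
ΔG° = −nFE° = −(6)(96485)(+3.87) = -2,240,382 J = -2240.4 kJ.

-2240.4 kJ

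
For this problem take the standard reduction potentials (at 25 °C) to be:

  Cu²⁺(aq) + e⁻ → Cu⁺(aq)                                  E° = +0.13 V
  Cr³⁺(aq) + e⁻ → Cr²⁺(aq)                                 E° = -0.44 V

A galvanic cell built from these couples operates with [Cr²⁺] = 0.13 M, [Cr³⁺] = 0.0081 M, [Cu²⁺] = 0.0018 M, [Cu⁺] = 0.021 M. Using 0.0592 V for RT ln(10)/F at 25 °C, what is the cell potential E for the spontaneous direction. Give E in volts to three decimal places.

Cu²⁺/Cu⁺ is the cathode (higher E°), Cr³⁺/Cr²⁺ the anode: E°cell = +0.13 − (-0.44) = +0.57 V, n = 1.
Overall: Cu²⁺(aq) + Cr²⁺(aq) → Cu⁺(aq) + Cr³⁺(aq)
Q = [Cu⁺]·[Cr³⁺] / ([Cu²⁺]·[Cr²⁺]); log Q = -0.139.
E = E° − (0.0592/n) log Q = +0.57 − (0.0592/1)(-0.139) = +0.578 V.

+0.578 V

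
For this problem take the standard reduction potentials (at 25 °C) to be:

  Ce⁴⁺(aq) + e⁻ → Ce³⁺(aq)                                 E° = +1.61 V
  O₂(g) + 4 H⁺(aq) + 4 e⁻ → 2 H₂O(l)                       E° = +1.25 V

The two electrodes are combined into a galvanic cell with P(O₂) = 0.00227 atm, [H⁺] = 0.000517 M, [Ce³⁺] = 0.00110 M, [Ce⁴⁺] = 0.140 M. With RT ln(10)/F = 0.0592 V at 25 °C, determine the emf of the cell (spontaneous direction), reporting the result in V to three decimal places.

+0.718 V

Ce⁴⁺/Ce³⁺ is the cathode (higher E°), O₂/H₂O the anode: E°cell = +1.61 − (+1.25) = +0.36 V, n = 4.
Overall: 4 Ce⁴⁺(aq) + 2 H₂O(l) → 4 Ce³⁺(aq) + O₂(g) + 4 H⁺(aq)
Q = [Ce³⁺]^4·P(O₂)·[H⁺]^4 / ([Ce⁴⁺]^4); log Q = -24.209.
E = E° − (0.0592/n) log Q = +0.36 − (0.0592/4)(-24.209) = +0.718 V.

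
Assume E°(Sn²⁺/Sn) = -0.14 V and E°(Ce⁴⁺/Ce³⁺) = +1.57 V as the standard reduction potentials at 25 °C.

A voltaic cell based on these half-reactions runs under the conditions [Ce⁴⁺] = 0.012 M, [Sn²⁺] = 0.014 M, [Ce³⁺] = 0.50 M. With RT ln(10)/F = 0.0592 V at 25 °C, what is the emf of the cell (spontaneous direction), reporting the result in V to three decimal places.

Ce⁴⁺/Ce³⁺ is the cathode (higher E°), Sn²⁺/Sn the anode: E°cell = +1.57 − (-0.14) = +1.71 V, n = 2.
Overall: 2 Ce⁴⁺(aq) + Sn(s) → 2 Ce³⁺(aq) + Sn²⁺(aq)
Q = [Ce³⁺]^2·[Sn²⁺] / ([Ce⁴⁺]^2); log Q = 1.386.
E = E° − (0.0592/n) log Q = +1.71 − (0.0592/2)(1.386) = +1.669 V.

+1.669 V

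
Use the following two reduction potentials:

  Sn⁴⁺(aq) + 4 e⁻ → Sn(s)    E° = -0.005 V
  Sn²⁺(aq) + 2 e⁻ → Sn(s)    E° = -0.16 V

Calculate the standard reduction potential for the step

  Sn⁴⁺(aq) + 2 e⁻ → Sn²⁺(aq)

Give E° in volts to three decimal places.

Sequential free energies add, so n₃E°₃ = n₁E°₁ + n₂E°₂.
With n₃ = 4, and the known step contributing 2×(-0.16) V, the unknown satisfies 2·E° = 4×(-0.005) − 2×(-0.16) = +0.300.
E° = +0.300 / 2 = +0.150 V.

+0.150 V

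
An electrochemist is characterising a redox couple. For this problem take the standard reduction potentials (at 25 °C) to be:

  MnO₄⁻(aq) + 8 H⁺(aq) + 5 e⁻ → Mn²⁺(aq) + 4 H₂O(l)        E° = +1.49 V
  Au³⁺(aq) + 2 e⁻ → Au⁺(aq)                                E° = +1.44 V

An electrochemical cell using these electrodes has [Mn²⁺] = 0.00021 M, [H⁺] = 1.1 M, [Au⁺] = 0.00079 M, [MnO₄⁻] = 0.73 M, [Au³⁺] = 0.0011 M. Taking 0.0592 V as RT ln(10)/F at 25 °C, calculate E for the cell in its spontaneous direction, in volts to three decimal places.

+0.092 V

MnO₄⁻/Mn²⁺ is the cathode (higher E°), Au³⁺/Au⁺ the anode: E°cell = +1.49 − (+1.44) = +0.05 V, n = 10.
Overall: 2 MnO₄⁻(aq) + 16 H⁺(aq) + 5 Au⁺(aq) → 2 Mn²⁺(aq) + 8 H₂O(l) + 5 Au³⁺(aq)
Q = [Mn²⁺]^2·[Au³⁺]^5 / ([MnO₄⁻]^2·[H⁺]^16·[Au⁺]^5); log Q = -7.026.
E = E° − (0.0592/n) log Q = +0.05 − (0.0592/10)(-7.026) = +0.092 V.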